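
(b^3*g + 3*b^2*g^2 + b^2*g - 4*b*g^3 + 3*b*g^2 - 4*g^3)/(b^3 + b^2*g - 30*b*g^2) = g*(b^3 + 3*b^2*g + b^2 - 4*b*g^2 + 3*b*g - 4*g^2)/(b*(b^2 + b*g - 30*g^2))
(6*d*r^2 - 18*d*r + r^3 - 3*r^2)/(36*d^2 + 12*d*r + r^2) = r*(r - 3)/(6*d + r)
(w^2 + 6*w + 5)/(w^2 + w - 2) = (w^2 + 6*w + 5)/(w^2 + w - 2)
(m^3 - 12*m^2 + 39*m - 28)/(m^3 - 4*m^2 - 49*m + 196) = (m - 1)/(m + 7)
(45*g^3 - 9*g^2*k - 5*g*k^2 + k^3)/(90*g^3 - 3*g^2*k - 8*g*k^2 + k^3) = (3*g - k)/(6*g - k)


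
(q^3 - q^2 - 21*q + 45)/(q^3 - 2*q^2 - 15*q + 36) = (q + 5)/(q + 4)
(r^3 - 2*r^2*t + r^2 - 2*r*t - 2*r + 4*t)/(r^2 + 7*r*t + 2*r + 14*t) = (r^2 - 2*r*t - r + 2*t)/(r + 7*t)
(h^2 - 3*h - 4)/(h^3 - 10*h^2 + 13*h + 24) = (h - 4)/(h^2 - 11*h + 24)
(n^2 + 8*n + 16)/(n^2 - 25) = (n^2 + 8*n + 16)/(n^2 - 25)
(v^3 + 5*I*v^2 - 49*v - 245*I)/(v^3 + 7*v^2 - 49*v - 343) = (v + 5*I)/(v + 7)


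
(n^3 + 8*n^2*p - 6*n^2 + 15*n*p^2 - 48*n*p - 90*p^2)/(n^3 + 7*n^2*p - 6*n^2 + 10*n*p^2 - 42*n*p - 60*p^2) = (n + 3*p)/(n + 2*p)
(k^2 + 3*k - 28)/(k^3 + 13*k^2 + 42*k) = (k - 4)/(k*(k + 6))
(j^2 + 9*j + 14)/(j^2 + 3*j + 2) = (j + 7)/(j + 1)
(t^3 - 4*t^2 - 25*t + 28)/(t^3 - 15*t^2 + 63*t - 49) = (t + 4)/(t - 7)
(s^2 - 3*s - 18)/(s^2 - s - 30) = (s + 3)/(s + 5)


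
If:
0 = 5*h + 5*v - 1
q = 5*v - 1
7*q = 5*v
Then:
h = -1/30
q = 1/6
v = 7/30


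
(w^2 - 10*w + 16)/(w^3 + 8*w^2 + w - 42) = (w - 8)/(w^2 + 10*w + 21)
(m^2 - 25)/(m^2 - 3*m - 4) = (25 - m^2)/(-m^2 + 3*m + 4)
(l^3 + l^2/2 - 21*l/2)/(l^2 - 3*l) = l + 7/2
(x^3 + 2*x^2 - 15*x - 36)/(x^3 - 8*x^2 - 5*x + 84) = (x + 3)/(x - 7)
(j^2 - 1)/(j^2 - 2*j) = (j^2 - 1)/(j*(j - 2))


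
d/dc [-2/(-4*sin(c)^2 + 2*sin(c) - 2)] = (1 - 4*sin(c))*cos(c)/(-sin(c) - cos(2*c) + 2)^2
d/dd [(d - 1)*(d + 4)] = 2*d + 3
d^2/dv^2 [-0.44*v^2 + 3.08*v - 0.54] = -0.880000000000000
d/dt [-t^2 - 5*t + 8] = -2*t - 5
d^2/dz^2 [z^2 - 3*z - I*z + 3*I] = 2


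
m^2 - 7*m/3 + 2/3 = (m - 2)*(m - 1/3)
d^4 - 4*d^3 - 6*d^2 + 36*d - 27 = (d - 3)^2*(d - 1)*(d + 3)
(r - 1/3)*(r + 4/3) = r^2 + r - 4/9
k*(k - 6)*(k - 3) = k^3 - 9*k^2 + 18*k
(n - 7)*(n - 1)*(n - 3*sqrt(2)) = n^3 - 8*n^2 - 3*sqrt(2)*n^2 + 7*n + 24*sqrt(2)*n - 21*sqrt(2)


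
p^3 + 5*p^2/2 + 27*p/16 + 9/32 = (p + 1/4)*(p + 3/4)*(p + 3/2)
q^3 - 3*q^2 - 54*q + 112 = (q - 8)*(q - 2)*(q + 7)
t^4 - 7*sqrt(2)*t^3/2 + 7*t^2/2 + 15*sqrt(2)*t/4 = t*(t - 5*sqrt(2)/2)*(t - 3*sqrt(2)/2)*(t + sqrt(2)/2)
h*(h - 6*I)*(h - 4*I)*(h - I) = h^4 - 11*I*h^3 - 34*h^2 + 24*I*h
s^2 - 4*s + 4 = (s - 2)^2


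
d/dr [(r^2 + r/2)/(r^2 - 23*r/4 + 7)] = 4*(-25*r^2 + 56*r + 14)/(16*r^4 - 184*r^3 + 753*r^2 - 1288*r + 784)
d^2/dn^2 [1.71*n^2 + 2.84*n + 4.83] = 3.42000000000000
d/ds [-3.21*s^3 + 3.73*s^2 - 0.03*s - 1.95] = -9.63*s^2 + 7.46*s - 0.03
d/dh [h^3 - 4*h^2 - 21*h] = 3*h^2 - 8*h - 21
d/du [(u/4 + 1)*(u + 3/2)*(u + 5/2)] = 3*u^2/4 + 4*u + 79/16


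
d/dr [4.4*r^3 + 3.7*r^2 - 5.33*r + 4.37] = 13.2*r^2 + 7.4*r - 5.33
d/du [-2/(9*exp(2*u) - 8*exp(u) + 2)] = (36*exp(u) - 16)*exp(u)/(9*exp(2*u) - 8*exp(u) + 2)^2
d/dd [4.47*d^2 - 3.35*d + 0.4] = 8.94*d - 3.35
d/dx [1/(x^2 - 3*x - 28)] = (3 - 2*x)/(-x^2 + 3*x + 28)^2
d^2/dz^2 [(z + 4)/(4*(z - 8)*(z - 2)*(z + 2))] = (3*z^5 - 188*z^3 + 528*z^2 + 768*z + 1216)/(2*(z^9 - 24*z^8 + 180*z^7 - 224*z^6 - 2256*z^5 + 4992*z^4 + 9152*z^3 - 23040*z^2 - 12288*z + 32768))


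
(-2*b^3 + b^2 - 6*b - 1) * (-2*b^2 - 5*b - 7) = 4*b^5 + 8*b^4 + 21*b^3 + 25*b^2 + 47*b + 7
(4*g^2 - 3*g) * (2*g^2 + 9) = 8*g^4 - 6*g^3 + 36*g^2 - 27*g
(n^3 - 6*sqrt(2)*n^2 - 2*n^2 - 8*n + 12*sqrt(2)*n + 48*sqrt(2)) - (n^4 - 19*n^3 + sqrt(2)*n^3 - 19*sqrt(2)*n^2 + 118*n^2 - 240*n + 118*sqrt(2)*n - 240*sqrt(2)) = -n^4 - sqrt(2)*n^3 + 20*n^3 - 120*n^2 + 13*sqrt(2)*n^2 - 106*sqrt(2)*n + 232*n + 288*sqrt(2)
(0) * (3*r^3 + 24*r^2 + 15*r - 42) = 0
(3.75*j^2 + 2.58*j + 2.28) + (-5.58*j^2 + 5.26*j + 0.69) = -1.83*j^2 + 7.84*j + 2.97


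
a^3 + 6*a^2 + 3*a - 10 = (a - 1)*(a + 2)*(a + 5)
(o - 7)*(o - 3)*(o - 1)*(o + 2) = o^4 - 9*o^3 + 9*o^2 + 41*o - 42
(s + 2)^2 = s^2 + 4*s + 4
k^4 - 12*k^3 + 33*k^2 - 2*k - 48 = (k - 8)*(k - 3)*(k - 2)*(k + 1)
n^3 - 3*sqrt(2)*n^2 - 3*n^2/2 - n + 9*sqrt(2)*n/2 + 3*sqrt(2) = (n - 2)*(n + 1/2)*(n - 3*sqrt(2))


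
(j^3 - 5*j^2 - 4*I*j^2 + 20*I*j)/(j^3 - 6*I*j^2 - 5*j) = (-j^2 + 5*j + 4*I*j - 20*I)/(-j^2 + 6*I*j + 5)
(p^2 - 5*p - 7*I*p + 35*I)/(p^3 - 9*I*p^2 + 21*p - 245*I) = (p - 5)/(p^2 - 2*I*p + 35)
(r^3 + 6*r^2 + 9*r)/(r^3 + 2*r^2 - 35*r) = (r^2 + 6*r + 9)/(r^2 + 2*r - 35)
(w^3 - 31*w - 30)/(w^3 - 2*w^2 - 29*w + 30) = (w + 1)/(w - 1)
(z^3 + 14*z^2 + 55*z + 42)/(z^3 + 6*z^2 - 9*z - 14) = (z + 6)/(z - 2)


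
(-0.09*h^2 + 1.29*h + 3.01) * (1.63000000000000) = -0.1467*h^2 + 2.1027*h + 4.9063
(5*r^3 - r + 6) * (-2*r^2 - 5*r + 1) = -10*r^5 - 25*r^4 + 7*r^3 - 7*r^2 - 31*r + 6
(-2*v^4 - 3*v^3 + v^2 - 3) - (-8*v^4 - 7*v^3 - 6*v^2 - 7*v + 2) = 6*v^4 + 4*v^3 + 7*v^2 + 7*v - 5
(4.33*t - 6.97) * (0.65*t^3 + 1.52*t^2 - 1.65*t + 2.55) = 2.8145*t^4 + 2.0511*t^3 - 17.7389*t^2 + 22.542*t - 17.7735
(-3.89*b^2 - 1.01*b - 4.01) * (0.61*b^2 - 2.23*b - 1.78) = -2.3729*b^4 + 8.0586*b^3 + 6.7304*b^2 + 10.7401*b + 7.1378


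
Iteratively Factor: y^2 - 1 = (y - 1)*(y + 1)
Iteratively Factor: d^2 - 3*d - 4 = (d + 1)*(d - 4)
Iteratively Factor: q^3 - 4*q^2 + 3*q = (q)*(q^2 - 4*q + 3) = q*(q - 1)*(q - 3)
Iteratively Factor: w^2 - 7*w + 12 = (w - 3)*(w - 4)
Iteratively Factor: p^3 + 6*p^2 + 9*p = (p + 3)*(p^2 + 3*p) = (p + 3)^2*(p)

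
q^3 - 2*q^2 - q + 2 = (q - 2)*(q - 1)*(q + 1)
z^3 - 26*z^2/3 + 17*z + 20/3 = (z - 5)*(z - 4)*(z + 1/3)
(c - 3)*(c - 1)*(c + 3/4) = c^3 - 13*c^2/4 + 9/4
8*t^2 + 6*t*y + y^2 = (2*t + y)*(4*t + y)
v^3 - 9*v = v*(v - 3)*(v + 3)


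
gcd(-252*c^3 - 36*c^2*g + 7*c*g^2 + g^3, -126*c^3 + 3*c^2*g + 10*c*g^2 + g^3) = 42*c^2 + 13*c*g + g^2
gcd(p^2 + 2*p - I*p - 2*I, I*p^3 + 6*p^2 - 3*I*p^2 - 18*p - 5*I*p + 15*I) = p - I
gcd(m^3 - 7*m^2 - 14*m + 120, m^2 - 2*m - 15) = m - 5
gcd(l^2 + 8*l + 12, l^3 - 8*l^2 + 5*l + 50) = l + 2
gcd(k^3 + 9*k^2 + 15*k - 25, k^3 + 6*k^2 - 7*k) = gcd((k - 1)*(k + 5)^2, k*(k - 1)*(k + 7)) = k - 1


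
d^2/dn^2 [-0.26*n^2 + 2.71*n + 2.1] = -0.520000000000000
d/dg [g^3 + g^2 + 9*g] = 3*g^2 + 2*g + 9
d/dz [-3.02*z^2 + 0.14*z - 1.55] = 0.14 - 6.04*z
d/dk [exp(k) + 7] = exp(k)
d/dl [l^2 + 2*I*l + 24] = 2*l + 2*I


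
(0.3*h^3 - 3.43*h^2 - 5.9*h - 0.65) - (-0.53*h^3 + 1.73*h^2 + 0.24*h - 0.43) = 0.83*h^3 - 5.16*h^2 - 6.14*h - 0.22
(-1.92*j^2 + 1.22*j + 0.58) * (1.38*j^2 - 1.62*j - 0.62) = -2.6496*j^4 + 4.794*j^3 + 0.0143999999999997*j^2 - 1.696*j - 0.3596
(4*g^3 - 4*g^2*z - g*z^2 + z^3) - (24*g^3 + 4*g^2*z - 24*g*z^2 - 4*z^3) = -20*g^3 - 8*g^2*z + 23*g*z^2 + 5*z^3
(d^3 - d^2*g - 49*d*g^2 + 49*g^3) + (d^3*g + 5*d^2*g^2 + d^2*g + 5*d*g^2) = d^3*g + d^3 + 5*d^2*g^2 - 44*d*g^2 + 49*g^3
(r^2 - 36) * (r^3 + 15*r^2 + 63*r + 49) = r^5 + 15*r^4 + 27*r^3 - 491*r^2 - 2268*r - 1764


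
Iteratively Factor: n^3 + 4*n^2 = (n)*(n^2 + 4*n) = n^2*(n + 4)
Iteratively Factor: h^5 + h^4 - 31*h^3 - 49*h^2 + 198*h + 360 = (h - 3)*(h^4 + 4*h^3 - 19*h^2 - 106*h - 120) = (h - 5)*(h - 3)*(h^3 + 9*h^2 + 26*h + 24) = (h - 5)*(h - 3)*(h + 2)*(h^2 + 7*h + 12) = (h - 5)*(h - 3)*(h + 2)*(h + 3)*(h + 4)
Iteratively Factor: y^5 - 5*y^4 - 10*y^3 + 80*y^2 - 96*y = (y - 3)*(y^4 - 2*y^3 - 16*y^2 + 32*y) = (y - 3)*(y + 4)*(y^3 - 6*y^2 + 8*y) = (y - 4)*(y - 3)*(y + 4)*(y^2 - 2*y) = y*(y - 4)*(y - 3)*(y + 4)*(y - 2)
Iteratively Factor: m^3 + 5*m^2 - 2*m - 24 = (m + 4)*(m^2 + m - 6) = (m + 3)*(m + 4)*(m - 2)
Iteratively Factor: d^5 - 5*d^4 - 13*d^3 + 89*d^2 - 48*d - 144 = (d + 4)*(d^4 - 9*d^3 + 23*d^2 - 3*d - 36) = (d - 3)*(d + 4)*(d^3 - 6*d^2 + 5*d + 12) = (d - 3)^2*(d + 4)*(d^2 - 3*d - 4) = (d - 4)*(d - 3)^2*(d + 4)*(d + 1)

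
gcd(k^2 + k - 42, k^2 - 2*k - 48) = 1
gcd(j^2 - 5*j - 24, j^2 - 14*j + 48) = j - 8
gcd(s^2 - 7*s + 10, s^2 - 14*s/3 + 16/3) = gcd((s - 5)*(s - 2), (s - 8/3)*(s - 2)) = s - 2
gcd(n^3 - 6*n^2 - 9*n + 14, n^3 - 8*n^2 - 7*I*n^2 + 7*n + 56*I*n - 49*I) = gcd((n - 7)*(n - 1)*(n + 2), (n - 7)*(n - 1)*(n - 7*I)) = n^2 - 8*n + 7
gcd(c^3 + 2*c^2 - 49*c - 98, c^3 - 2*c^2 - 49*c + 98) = c^2 - 49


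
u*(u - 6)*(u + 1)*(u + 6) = u^4 + u^3 - 36*u^2 - 36*u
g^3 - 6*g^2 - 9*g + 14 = (g - 7)*(g - 1)*(g + 2)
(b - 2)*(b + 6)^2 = b^3 + 10*b^2 + 12*b - 72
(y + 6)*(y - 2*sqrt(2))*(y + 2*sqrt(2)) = y^3 + 6*y^2 - 8*y - 48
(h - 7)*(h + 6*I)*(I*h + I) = I*h^3 - 6*h^2 - 6*I*h^2 + 36*h - 7*I*h + 42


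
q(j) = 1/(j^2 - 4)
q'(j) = -2*j/(j^2 - 4)^2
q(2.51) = 0.43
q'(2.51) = -0.95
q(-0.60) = -0.27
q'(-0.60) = 0.09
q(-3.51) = 0.12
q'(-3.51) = 0.10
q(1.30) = -0.43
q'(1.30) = -0.49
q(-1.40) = -0.49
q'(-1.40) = 0.67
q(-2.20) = 1.19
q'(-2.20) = 6.24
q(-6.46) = 0.03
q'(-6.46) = 0.01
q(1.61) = -0.71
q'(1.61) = -1.62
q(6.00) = 0.03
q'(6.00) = -0.01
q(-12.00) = 0.01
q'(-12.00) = 0.00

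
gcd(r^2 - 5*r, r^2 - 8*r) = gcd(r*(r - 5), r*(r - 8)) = r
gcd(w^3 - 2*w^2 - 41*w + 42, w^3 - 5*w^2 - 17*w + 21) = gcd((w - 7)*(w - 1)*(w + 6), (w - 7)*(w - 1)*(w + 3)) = w^2 - 8*w + 7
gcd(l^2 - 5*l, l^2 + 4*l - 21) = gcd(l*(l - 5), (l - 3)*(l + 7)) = 1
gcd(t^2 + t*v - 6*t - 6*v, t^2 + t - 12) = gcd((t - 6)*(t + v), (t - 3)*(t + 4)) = 1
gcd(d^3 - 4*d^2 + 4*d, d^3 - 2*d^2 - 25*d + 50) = d - 2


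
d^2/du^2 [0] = 0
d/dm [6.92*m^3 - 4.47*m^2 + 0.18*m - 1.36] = 20.76*m^2 - 8.94*m + 0.18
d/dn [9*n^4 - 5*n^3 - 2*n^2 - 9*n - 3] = 36*n^3 - 15*n^2 - 4*n - 9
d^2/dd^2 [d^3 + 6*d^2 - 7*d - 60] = 6*d + 12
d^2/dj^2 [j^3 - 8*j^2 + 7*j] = 6*j - 16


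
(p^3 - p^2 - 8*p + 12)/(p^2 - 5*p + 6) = (p^2 + p - 6)/(p - 3)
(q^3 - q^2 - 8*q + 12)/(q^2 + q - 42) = (q^3 - q^2 - 8*q + 12)/(q^2 + q - 42)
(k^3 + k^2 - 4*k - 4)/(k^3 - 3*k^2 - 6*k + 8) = (k^2 - k - 2)/(k^2 - 5*k + 4)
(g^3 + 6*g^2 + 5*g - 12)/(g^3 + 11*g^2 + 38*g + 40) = (g^2 + 2*g - 3)/(g^2 + 7*g + 10)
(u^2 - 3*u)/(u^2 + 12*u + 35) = u*(u - 3)/(u^2 + 12*u + 35)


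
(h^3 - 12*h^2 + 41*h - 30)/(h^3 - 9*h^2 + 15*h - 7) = (h^2 - 11*h + 30)/(h^2 - 8*h + 7)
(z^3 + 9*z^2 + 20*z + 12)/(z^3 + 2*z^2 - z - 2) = (z + 6)/(z - 1)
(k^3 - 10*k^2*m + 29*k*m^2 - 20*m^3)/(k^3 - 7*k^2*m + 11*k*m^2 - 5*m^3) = (k - 4*m)/(k - m)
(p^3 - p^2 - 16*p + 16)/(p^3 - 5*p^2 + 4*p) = (p + 4)/p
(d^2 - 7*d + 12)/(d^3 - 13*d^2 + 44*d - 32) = (d - 3)/(d^2 - 9*d + 8)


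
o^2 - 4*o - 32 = (o - 8)*(o + 4)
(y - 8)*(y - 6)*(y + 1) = y^3 - 13*y^2 + 34*y + 48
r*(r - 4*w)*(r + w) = r^3 - 3*r^2*w - 4*r*w^2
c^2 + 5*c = c*(c + 5)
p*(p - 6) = p^2 - 6*p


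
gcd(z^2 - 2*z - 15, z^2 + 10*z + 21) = z + 3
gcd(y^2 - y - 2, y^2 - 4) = y - 2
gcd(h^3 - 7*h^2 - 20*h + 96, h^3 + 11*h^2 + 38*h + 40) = h + 4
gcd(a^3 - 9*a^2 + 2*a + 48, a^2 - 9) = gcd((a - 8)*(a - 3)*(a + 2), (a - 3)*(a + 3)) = a - 3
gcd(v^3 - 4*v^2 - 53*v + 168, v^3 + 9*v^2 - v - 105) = v^2 + 4*v - 21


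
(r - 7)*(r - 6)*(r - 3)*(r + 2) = r^4 - 14*r^3 + 49*r^2 + 36*r - 252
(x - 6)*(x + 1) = x^2 - 5*x - 6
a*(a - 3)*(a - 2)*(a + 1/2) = a^4 - 9*a^3/2 + 7*a^2/2 + 3*a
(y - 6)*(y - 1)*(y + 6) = y^3 - y^2 - 36*y + 36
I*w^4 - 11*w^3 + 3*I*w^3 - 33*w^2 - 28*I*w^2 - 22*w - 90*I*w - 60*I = (w + 2)*(w + 5*I)*(w + 6*I)*(I*w + I)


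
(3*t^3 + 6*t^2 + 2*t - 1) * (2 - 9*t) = -27*t^4 - 48*t^3 - 6*t^2 + 13*t - 2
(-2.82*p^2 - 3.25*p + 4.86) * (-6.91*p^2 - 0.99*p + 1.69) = 19.4862*p^4 + 25.2493*p^3 - 35.1309*p^2 - 10.3039*p + 8.2134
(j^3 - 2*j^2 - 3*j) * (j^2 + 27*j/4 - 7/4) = j^5 + 19*j^4/4 - 73*j^3/4 - 67*j^2/4 + 21*j/4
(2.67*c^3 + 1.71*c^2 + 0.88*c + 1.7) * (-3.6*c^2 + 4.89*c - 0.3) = -9.612*c^5 + 6.9003*c^4 + 4.3929*c^3 - 2.3298*c^2 + 8.049*c - 0.51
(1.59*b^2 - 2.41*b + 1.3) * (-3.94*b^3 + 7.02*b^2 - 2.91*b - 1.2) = -6.2646*b^5 + 20.6572*b^4 - 26.6671*b^3 + 14.2311*b^2 - 0.891*b - 1.56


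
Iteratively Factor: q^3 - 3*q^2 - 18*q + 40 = (q + 4)*(q^2 - 7*q + 10) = (q - 2)*(q + 4)*(q - 5)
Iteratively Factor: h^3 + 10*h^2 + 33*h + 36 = (h + 3)*(h^2 + 7*h + 12) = (h + 3)*(h + 4)*(h + 3)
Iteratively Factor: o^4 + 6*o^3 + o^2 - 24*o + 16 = (o + 4)*(o^3 + 2*o^2 - 7*o + 4) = (o - 1)*(o + 4)*(o^2 + 3*o - 4) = (o - 1)^2*(o + 4)*(o + 4)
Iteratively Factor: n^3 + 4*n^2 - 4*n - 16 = (n + 4)*(n^2 - 4) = (n - 2)*(n + 4)*(n + 2)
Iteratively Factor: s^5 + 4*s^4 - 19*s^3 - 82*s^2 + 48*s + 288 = (s + 4)*(s^4 - 19*s^2 - 6*s + 72) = (s - 2)*(s + 4)*(s^3 + 2*s^2 - 15*s - 36) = (s - 2)*(s + 3)*(s + 4)*(s^2 - s - 12) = (s - 4)*(s - 2)*(s + 3)*(s + 4)*(s + 3)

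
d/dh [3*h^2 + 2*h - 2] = 6*h + 2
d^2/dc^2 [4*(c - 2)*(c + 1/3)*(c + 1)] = 24*c - 16/3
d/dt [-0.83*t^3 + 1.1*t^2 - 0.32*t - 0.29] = -2.49*t^2 + 2.2*t - 0.32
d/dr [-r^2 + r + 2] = 1 - 2*r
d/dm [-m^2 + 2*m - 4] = 2 - 2*m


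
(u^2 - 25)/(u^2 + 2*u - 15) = (u - 5)/(u - 3)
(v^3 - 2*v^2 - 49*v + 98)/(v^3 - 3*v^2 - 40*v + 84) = (v + 7)/(v + 6)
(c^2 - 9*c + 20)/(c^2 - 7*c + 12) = (c - 5)/(c - 3)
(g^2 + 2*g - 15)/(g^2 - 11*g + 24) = (g + 5)/(g - 8)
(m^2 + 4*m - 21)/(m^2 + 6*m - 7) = (m - 3)/(m - 1)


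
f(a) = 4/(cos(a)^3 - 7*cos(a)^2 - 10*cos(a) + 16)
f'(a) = 4*(3*sin(a)*cos(a)^2 - 14*sin(a)*cos(a) - 10*sin(a))/(cos(a)^3 - 7*cos(a)^2 - 10*cos(a) + 16)^2 = 4*(3*cos(a)^2 - 14*cos(a) - 10)*sin(a)/(cos(a)^3 - 7*cos(a)^2 - 10*cos(a) + 16)^2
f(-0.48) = 1.72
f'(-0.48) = 6.88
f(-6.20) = 55.12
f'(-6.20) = -1323.61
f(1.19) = 0.35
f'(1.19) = -0.42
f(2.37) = 0.21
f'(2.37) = 0.01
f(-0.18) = 11.83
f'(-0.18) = 130.64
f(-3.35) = 0.22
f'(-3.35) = 0.02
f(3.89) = 0.21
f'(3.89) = -0.01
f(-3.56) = 0.22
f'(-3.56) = 0.03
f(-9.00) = 0.22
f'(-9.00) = -0.03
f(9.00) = 0.22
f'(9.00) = 0.03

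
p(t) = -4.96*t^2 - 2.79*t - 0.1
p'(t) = -9.92*t - 2.79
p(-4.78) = -100.09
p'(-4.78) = 44.63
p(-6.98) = -222.28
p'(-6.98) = 66.45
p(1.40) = -13.73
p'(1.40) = -16.68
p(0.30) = -1.38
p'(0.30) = -5.77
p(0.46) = -2.43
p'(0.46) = -7.35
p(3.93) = -87.67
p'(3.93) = -41.78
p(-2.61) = -26.61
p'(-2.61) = 23.10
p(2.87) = -48.96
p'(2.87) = -31.26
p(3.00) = -53.11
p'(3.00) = -32.55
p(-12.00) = -680.86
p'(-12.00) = 116.25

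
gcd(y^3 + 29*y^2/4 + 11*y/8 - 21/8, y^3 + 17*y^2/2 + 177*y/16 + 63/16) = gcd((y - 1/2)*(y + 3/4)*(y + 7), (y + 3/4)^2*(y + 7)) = y^2 + 31*y/4 + 21/4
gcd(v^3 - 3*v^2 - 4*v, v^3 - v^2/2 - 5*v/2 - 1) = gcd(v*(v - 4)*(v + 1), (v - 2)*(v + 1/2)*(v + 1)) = v + 1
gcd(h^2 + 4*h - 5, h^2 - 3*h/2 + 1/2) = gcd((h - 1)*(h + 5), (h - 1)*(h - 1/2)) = h - 1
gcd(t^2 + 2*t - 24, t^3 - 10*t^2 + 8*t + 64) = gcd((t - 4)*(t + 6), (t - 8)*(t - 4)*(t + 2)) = t - 4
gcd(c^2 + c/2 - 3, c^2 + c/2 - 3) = c^2 + c/2 - 3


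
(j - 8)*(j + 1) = j^2 - 7*j - 8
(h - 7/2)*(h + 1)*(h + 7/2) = h^3 + h^2 - 49*h/4 - 49/4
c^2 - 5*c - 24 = (c - 8)*(c + 3)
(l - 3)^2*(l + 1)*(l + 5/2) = l^4 - 5*l^3/2 - 19*l^2/2 + 33*l/2 + 45/2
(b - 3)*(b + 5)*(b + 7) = b^3 + 9*b^2 - b - 105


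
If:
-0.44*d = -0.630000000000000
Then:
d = 1.43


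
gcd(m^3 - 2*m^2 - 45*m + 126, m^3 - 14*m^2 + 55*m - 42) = m - 6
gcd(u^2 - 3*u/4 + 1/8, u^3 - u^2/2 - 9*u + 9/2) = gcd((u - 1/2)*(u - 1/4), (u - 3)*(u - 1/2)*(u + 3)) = u - 1/2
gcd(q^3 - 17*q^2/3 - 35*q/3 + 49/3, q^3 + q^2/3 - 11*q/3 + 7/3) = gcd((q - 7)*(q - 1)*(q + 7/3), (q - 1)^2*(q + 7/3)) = q^2 + 4*q/3 - 7/3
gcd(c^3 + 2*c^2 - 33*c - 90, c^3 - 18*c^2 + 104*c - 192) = c - 6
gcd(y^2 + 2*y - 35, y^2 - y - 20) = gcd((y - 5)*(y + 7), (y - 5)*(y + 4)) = y - 5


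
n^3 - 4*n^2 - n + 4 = (n - 4)*(n - 1)*(n + 1)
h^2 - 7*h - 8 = (h - 8)*(h + 1)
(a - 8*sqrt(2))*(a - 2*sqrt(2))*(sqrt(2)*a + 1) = sqrt(2)*a^3 - 19*a^2 + 22*sqrt(2)*a + 32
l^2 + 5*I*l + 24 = (l - 3*I)*(l + 8*I)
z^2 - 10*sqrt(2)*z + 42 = (z - 7*sqrt(2))*(z - 3*sqrt(2))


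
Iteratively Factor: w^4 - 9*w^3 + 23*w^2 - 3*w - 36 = (w + 1)*(w^3 - 10*w^2 + 33*w - 36) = (w - 3)*(w + 1)*(w^2 - 7*w + 12) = (w - 3)^2*(w + 1)*(w - 4)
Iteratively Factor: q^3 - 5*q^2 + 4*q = (q - 1)*(q^2 - 4*q) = q*(q - 1)*(q - 4)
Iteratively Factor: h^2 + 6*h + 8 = (h + 4)*(h + 2)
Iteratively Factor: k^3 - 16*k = (k + 4)*(k^2 - 4*k) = k*(k + 4)*(k - 4)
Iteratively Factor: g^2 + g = (g)*(g + 1)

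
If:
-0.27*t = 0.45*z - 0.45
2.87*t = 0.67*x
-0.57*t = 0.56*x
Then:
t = 0.00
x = 0.00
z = 1.00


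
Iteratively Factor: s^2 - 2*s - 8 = (s - 4)*(s + 2)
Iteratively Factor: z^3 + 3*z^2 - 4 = (z + 2)*(z^2 + z - 2) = (z - 1)*(z + 2)*(z + 2)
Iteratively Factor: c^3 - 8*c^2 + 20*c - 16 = (c - 2)*(c^2 - 6*c + 8) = (c - 4)*(c - 2)*(c - 2)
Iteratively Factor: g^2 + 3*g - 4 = (g - 1)*(g + 4)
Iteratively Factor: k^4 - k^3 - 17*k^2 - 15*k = (k + 1)*(k^3 - 2*k^2 - 15*k) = (k - 5)*(k + 1)*(k^2 + 3*k) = k*(k - 5)*(k + 1)*(k + 3)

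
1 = 1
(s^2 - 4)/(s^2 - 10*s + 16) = (s + 2)/(s - 8)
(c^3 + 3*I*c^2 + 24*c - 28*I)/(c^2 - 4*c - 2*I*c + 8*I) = (c^2 + 5*I*c + 14)/(c - 4)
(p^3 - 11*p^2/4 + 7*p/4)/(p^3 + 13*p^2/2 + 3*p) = (4*p^2 - 11*p + 7)/(2*(2*p^2 + 13*p + 6))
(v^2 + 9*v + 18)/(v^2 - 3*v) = (v^2 + 9*v + 18)/(v*(v - 3))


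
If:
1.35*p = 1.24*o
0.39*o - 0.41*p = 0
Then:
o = 0.00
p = 0.00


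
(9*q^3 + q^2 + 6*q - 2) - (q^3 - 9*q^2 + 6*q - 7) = 8*q^3 + 10*q^2 + 5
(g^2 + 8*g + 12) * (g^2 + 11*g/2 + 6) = g^4 + 27*g^3/2 + 62*g^2 + 114*g + 72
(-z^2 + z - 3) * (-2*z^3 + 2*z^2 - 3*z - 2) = 2*z^5 - 4*z^4 + 11*z^3 - 7*z^2 + 7*z + 6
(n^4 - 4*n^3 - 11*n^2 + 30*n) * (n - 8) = n^5 - 12*n^4 + 21*n^3 + 118*n^2 - 240*n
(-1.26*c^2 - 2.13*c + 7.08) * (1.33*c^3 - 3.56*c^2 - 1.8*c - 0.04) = -1.6758*c^5 + 1.6527*c^4 + 19.2672*c^3 - 21.3204*c^2 - 12.6588*c - 0.2832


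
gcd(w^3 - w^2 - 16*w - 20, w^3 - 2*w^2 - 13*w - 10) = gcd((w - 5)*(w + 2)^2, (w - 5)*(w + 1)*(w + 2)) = w^2 - 3*w - 10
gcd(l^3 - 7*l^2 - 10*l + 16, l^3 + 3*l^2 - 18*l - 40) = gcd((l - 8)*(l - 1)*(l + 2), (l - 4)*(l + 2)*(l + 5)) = l + 2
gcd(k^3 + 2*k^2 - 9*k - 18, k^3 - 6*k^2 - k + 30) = k^2 - k - 6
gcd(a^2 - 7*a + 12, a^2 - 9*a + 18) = a - 3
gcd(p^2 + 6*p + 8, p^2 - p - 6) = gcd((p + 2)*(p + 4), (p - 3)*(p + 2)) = p + 2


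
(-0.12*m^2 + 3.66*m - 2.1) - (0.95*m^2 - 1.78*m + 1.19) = -1.07*m^2 + 5.44*m - 3.29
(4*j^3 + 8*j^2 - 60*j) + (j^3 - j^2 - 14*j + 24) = 5*j^3 + 7*j^2 - 74*j + 24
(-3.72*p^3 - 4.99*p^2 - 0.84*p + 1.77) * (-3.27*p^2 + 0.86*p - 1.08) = 12.1644*p^5 + 13.1181*p^4 + 2.473*p^3 - 1.1211*p^2 + 2.4294*p - 1.9116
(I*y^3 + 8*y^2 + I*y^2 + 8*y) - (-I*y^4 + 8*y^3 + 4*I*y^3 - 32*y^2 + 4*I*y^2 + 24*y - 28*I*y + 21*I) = I*y^4 - 8*y^3 - 3*I*y^3 + 40*y^2 - 3*I*y^2 - 16*y + 28*I*y - 21*I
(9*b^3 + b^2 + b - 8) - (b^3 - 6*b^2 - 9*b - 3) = 8*b^3 + 7*b^2 + 10*b - 5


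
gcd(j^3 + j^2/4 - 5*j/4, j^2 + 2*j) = j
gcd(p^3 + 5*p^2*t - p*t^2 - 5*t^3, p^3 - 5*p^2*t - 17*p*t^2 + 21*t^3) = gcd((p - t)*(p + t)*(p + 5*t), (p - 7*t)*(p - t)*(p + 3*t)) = p - t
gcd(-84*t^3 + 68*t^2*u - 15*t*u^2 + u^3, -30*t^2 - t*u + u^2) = 6*t - u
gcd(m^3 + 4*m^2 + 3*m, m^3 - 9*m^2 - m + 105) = m + 3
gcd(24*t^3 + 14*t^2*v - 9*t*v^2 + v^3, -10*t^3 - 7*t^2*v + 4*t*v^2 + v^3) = t + v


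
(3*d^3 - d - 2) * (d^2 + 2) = 3*d^5 + 5*d^3 - 2*d^2 - 2*d - 4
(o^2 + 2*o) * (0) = 0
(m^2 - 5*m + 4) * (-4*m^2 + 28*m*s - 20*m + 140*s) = -4*m^4 + 28*m^3*s + 84*m^2 - 588*m*s - 80*m + 560*s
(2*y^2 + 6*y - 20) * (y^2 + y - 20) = 2*y^4 + 8*y^3 - 54*y^2 - 140*y + 400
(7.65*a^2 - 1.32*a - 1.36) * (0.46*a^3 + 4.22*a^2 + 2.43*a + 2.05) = 3.519*a^5 + 31.6758*a^4 + 12.3935*a^3 + 6.7357*a^2 - 6.0108*a - 2.788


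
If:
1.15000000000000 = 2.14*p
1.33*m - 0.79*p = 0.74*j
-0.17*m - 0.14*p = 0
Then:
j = -1.37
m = -0.44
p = 0.54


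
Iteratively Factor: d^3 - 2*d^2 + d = (d - 1)*(d^2 - d) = (d - 1)^2*(d)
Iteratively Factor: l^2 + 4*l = (l + 4)*(l)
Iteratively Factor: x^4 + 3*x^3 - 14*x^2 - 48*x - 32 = (x + 2)*(x^3 + x^2 - 16*x - 16) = (x + 1)*(x + 2)*(x^2 - 16) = (x + 1)*(x + 2)*(x + 4)*(x - 4)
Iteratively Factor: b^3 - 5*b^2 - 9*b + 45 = (b - 5)*(b^2 - 9) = (b - 5)*(b - 3)*(b + 3)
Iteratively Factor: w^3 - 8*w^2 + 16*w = (w)*(w^2 - 8*w + 16) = w*(w - 4)*(w - 4)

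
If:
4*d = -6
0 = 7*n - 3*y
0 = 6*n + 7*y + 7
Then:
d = -3/2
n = -21/67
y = -49/67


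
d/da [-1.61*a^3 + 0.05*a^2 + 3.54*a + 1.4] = -4.83*a^2 + 0.1*a + 3.54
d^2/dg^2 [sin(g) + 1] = -sin(g)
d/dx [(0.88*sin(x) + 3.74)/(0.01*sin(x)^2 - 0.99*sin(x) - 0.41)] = (-0.0088*sin(x)^2 - 0.0748*sin(x) + 3.3418)*cos(x)/(0.0001*sin(x)^4 - 0.0198*sin(x)^3 + 0.9719*sin(x)^2 + 0.8118*sin(x) + 0.1681)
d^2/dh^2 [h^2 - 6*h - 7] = 2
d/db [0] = 0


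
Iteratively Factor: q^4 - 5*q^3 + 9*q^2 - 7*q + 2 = (q - 1)*(q^3 - 4*q^2 + 5*q - 2) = (q - 2)*(q - 1)*(q^2 - 2*q + 1) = (q - 2)*(q - 1)^2*(q - 1)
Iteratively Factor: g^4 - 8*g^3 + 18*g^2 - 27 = (g + 1)*(g^3 - 9*g^2 + 27*g - 27) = (g - 3)*(g + 1)*(g^2 - 6*g + 9) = (g - 3)^2*(g + 1)*(g - 3)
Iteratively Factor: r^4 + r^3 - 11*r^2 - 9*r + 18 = (r - 1)*(r^3 + 2*r^2 - 9*r - 18) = (r - 3)*(r - 1)*(r^2 + 5*r + 6) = (r - 3)*(r - 1)*(r + 2)*(r + 3)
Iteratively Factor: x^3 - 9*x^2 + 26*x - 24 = (x - 2)*(x^2 - 7*x + 12) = (x - 3)*(x - 2)*(x - 4)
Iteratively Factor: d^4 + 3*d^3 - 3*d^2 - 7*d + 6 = (d + 2)*(d^3 + d^2 - 5*d + 3) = (d - 1)*(d + 2)*(d^2 + 2*d - 3) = (d - 1)^2*(d + 2)*(d + 3)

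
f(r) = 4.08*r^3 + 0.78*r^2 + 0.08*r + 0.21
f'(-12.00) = 1743.92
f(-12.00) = -6938.67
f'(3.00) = 114.92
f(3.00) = 117.63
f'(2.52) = 81.74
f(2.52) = 70.66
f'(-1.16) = 14.74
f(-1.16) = -5.20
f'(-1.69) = 32.40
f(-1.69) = -17.39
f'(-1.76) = 35.25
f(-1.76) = -19.76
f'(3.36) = 143.51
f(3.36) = 164.05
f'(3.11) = 123.32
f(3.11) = 130.73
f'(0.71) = 7.36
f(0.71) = 2.12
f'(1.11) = 16.89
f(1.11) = 6.84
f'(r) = 12.24*r^2 + 1.56*r + 0.08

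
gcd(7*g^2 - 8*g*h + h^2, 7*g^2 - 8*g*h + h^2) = 7*g^2 - 8*g*h + h^2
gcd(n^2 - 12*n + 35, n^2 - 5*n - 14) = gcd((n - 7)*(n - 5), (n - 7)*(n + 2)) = n - 7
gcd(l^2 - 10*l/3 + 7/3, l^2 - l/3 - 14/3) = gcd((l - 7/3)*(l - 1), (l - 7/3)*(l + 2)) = l - 7/3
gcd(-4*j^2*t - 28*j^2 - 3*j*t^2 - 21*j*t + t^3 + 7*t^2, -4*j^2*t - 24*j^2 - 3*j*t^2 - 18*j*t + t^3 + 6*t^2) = -4*j^2 - 3*j*t + t^2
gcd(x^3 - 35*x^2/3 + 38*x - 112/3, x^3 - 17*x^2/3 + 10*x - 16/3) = x^2 - 14*x/3 + 16/3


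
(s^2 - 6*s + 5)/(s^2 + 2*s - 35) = (s - 1)/(s + 7)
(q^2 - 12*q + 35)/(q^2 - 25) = (q - 7)/(q + 5)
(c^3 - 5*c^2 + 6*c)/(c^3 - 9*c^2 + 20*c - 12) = c*(c - 3)/(c^2 - 7*c + 6)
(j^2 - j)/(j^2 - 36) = j*(j - 1)/(j^2 - 36)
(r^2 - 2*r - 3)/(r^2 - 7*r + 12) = (r + 1)/(r - 4)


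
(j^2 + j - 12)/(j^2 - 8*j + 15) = (j + 4)/(j - 5)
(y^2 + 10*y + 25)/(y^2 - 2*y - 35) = (y + 5)/(y - 7)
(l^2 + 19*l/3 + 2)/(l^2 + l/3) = (l + 6)/l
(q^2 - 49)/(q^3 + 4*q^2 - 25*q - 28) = (q - 7)/(q^2 - 3*q - 4)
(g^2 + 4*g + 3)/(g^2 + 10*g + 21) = (g + 1)/(g + 7)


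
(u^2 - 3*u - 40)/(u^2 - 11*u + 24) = (u + 5)/(u - 3)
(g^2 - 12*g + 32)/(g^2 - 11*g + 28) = (g - 8)/(g - 7)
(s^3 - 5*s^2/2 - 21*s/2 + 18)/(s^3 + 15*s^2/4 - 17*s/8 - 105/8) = 4*(2*s^2 - 11*s + 12)/(8*s^2 + 6*s - 35)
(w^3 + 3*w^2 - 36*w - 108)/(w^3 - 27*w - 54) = (w + 6)/(w + 3)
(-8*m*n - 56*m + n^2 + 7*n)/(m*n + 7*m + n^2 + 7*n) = (-8*m + n)/(m + n)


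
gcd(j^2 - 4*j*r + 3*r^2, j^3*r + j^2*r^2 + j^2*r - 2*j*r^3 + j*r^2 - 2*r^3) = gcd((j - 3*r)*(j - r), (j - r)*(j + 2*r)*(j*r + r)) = -j + r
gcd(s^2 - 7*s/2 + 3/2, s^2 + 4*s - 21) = s - 3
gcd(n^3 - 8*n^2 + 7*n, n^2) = n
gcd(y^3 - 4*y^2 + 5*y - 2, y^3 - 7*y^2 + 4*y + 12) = y - 2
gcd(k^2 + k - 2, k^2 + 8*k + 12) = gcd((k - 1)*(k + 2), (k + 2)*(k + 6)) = k + 2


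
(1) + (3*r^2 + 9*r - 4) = 3*r^2 + 9*r - 3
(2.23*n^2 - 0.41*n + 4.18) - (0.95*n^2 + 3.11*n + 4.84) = 1.28*n^2 - 3.52*n - 0.66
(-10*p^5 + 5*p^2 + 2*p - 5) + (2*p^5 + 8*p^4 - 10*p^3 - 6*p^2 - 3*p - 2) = -8*p^5 + 8*p^4 - 10*p^3 - p^2 - p - 7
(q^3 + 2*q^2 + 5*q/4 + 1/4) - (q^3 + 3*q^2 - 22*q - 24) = -q^2 + 93*q/4 + 97/4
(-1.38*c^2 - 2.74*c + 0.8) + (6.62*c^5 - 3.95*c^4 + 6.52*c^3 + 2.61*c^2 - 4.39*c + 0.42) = 6.62*c^5 - 3.95*c^4 + 6.52*c^3 + 1.23*c^2 - 7.13*c + 1.22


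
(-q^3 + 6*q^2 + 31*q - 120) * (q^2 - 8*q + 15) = -q^5 + 14*q^4 - 32*q^3 - 278*q^2 + 1425*q - 1800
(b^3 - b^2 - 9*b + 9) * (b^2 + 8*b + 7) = b^5 + 7*b^4 - 10*b^3 - 70*b^2 + 9*b + 63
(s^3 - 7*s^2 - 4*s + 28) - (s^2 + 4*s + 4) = s^3 - 8*s^2 - 8*s + 24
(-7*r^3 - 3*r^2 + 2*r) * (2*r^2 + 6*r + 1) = -14*r^5 - 48*r^4 - 21*r^3 + 9*r^2 + 2*r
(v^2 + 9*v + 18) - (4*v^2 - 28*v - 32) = -3*v^2 + 37*v + 50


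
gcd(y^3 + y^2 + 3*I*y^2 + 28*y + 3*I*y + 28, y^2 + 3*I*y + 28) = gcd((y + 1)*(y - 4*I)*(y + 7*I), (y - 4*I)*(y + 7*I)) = y^2 + 3*I*y + 28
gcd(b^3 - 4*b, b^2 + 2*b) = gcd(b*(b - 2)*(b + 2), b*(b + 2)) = b^2 + 2*b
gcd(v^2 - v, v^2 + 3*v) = v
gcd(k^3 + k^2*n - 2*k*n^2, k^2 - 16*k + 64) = 1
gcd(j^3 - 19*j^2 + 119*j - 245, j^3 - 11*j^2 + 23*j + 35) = j^2 - 12*j + 35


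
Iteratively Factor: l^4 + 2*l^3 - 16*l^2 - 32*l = (l - 4)*(l^3 + 6*l^2 + 8*l) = l*(l - 4)*(l^2 + 6*l + 8) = l*(l - 4)*(l + 4)*(l + 2)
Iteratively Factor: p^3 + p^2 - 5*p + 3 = (p + 3)*(p^2 - 2*p + 1) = (p - 1)*(p + 3)*(p - 1)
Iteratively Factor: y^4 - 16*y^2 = (y + 4)*(y^3 - 4*y^2) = y*(y + 4)*(y^2 - 4*y) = y^2*(y + 4)*(y - 4)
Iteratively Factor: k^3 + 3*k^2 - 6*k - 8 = (k - 2)*(k^2 + 5*k + 4) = (k - 2)*(k + 4)*(k + 1)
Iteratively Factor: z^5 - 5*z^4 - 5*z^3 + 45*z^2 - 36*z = (z - 1)*(z^4 - 4*z^3 - 9*z^2 + 36*z) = (z - 3)*(z - 1)*(z^3 - z^2 - 12*z) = (z - 3)*(z - 1)*(z + 3)*(z^2 - 4*z) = z*(z - 3)*(z - 1)*(z + 3)*(z - 4)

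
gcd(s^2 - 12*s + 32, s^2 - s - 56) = s - 8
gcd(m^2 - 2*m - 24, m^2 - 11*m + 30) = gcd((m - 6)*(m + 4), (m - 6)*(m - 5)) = m - 6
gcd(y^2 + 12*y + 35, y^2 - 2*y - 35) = y + 5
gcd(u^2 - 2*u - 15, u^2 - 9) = u + 3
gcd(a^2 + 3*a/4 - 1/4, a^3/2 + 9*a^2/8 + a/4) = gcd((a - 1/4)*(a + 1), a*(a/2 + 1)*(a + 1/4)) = 1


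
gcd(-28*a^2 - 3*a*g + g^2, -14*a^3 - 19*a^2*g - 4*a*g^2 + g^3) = 7*a - g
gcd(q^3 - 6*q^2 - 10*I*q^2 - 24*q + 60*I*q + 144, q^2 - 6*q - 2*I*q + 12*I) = q - 6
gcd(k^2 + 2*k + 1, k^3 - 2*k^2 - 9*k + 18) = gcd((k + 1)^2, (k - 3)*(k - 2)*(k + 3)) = 1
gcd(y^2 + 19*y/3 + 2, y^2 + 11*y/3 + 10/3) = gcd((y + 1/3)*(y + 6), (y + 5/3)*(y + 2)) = 1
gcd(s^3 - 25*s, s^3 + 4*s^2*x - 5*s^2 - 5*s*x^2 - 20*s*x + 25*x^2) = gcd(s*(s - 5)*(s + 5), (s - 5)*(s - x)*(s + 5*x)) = s - 5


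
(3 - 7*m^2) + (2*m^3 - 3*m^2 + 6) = 2*m^3 - 10*m^2 + 9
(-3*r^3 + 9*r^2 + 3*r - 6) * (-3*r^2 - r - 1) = 9*r^5 - 24*r^4 - 15*r^3 + 6*r^2 + 3*r + 6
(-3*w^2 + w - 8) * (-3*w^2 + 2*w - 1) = 9*w^4 - 9*w^3 + 29*w^2 - 17*w + 8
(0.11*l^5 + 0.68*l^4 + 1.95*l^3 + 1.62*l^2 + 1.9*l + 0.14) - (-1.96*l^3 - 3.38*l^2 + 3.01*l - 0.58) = 0.11*l^5 + 0.68*l^4 + 3.91*l^3 + 5.0*l^2 - 1.11*l + 0.72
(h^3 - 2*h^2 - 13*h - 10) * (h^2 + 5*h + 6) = h^5 + 3*h^4 - 17*h^3 - 87*h^2 - 128*h - 60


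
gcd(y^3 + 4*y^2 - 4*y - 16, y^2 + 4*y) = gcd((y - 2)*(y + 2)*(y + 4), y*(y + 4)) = y + 4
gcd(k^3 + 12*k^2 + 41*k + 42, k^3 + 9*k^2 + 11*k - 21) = k^2 + 10*k + 21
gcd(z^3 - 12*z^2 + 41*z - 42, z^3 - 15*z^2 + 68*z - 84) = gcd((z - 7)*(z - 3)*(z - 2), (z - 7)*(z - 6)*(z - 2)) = z^2 - 9*z + 14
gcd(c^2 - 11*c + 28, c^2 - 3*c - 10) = 1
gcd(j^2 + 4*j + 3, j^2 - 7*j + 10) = 1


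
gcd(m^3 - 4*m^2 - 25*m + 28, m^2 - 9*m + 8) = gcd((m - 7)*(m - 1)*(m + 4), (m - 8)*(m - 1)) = m - 1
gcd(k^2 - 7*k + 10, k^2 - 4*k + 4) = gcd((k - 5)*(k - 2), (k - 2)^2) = k - 2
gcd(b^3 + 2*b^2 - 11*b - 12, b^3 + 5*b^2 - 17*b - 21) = b^2 - 2*b - 3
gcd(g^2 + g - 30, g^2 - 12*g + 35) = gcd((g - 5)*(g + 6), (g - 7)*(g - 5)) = g - 5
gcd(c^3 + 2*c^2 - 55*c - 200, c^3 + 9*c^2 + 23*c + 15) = c + 5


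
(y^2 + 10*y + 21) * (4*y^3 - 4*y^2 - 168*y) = 4*y^5 + 36*y^4 - 124*y^3 - 1764*y^2 - 3528*y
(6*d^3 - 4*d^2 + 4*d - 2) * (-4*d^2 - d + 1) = -24*d^5 + 10*d^4 - 6*d^3 + 6*d - 2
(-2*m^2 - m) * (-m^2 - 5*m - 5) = 2*m^4 + 11*m^3 + 15*m^2 + 5*m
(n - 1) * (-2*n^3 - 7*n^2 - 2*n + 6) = -2*n^4 - 5*n^3 + 5*n^2 + 8*n - 6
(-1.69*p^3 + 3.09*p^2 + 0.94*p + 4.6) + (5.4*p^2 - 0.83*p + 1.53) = -1.69*p^3 + 8.49*p^2 + 0.11*p + 6.13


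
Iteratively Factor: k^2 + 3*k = (k)*(k + 3)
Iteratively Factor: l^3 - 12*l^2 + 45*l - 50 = (l - 5)*(l^2 - 7*l + 10) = (l - 5)^2*(l - 2)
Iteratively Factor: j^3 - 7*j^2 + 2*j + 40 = (j - 5)*(j^2 - 2*j - 8) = (j - 5)*(j - 4)*(j + 2)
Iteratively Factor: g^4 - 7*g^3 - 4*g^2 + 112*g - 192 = (g - 4)*(g^3 - 3*g^2 - 16*g + 48) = (g - 4)*(g - 3)*(g^2 - 16) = (g - 4)*(g - 3)*(g + 4)*(g - 4)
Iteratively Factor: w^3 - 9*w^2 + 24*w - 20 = (w - 5)*(w^2 - 4*w + 4) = (w - 5)*(w - 2)*(w - 2)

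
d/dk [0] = 0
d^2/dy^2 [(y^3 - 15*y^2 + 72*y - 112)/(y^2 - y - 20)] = 12*(13*y^3 - 196*y^2 + 976*y - 1632)/(y^6 - 3*y^5 - 57*y^4 + 119*y^3 + 1140*y^2 - 1200*y - 8000)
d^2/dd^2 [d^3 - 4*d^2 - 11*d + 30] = 6*d - 8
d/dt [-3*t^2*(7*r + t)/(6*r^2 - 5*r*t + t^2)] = 3*t*(-t*(5*r - 2*t)*(7*r + t) + (-14*r - 3*t)*(6*r^2 - 5*r*t + t^2))/(6*r^2 - 5*r*t + t^2)^2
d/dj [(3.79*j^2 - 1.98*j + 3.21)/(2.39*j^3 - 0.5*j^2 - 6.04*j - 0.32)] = (-9.0581*j^4 + 9.4644*j^3 - 46.8973*j^2 + 0.784400000000002*j + 20.022)/(5.7121*j^6 - 2.39*j^5 - 28.6212*j^4 + 4.5104*j^3 + 36.8016*j^2 + 3.8656*j + 0.1024)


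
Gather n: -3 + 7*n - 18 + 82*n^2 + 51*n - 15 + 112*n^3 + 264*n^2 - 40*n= 112*n^3 + 346*n^2 + 18*n - 36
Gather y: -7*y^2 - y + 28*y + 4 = -7*y^2 + 27*y + 4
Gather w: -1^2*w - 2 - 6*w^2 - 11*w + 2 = -6*w^2 - 12*w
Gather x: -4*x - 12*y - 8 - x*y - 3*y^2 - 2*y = x*(-y - 4) - 3*y^2 - 14*y - 8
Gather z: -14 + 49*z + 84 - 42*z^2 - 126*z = -42*z^2 - 77*z + 70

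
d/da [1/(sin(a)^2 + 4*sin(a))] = -2*(sin(a) + 2)*cos(a)/((sin(a) + 4)^2*sin(a)^2)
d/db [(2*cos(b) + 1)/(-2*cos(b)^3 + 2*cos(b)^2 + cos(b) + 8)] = -(62*sin(b) + 2*sin(3*b) + 4*sin(4*b))/(cos(b) - 2*cos(2*b) + cos(3*b) - 18)^2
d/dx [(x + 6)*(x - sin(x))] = x - (x + 6)*(cos(x) - 1) - sin(x)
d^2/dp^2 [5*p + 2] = 0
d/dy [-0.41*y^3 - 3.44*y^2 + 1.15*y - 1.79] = -1.23*y^2 - 6.88*y + 1.15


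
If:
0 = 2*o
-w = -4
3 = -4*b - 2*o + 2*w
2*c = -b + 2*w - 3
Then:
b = 5/4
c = 15/8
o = 0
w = 4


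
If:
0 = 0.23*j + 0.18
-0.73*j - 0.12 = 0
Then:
No Solution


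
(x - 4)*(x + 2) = x^2 - 2*x - 8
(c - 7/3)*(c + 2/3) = c^2 - 5*c/3 - 14/9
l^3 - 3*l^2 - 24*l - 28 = (l - 7)*(l + 2)^2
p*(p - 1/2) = p^2 - p/2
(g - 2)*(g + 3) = g^2 + g - 6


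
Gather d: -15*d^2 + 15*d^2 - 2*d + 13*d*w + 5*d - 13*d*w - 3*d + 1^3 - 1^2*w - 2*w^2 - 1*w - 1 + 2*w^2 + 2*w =0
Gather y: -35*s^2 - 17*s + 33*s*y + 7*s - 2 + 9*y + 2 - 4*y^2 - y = -35*s^2 - 10*s - 4*y^2 + y*(33*s + 8)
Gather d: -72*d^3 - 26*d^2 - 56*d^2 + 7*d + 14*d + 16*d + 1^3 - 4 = -72*d^3 - 82*d^2 + 37*d - 3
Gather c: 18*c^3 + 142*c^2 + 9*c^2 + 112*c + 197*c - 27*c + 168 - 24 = 18*c^3 + 151*c^2 + 282*c + 144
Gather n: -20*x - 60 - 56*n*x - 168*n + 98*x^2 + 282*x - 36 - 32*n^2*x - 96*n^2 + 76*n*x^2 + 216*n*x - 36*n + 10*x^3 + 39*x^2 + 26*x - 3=n^2*(-32*x - 96) + n*(76*x^2 + 160*x - 204) + 10*x^3 + 137*x^2 + 288*x - 99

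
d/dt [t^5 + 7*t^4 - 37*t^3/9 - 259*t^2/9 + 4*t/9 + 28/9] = 5*t^4 + 28*t^3 - 37*t^2/3 - 518*t/9 + 4/9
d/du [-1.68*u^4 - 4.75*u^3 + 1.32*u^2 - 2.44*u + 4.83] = -6.72*u^3 - 14.25*u^2 + 2.64*u - 2.44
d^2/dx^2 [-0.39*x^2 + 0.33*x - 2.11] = -0.780000000000000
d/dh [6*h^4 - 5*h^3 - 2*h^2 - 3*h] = 24*h^3 - 15*h^2 - 4*h - 3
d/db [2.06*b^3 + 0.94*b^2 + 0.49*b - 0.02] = 6.18*b^2 + 1.88*b + 0.49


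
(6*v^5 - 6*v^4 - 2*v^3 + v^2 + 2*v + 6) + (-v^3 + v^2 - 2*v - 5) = 6*v^5 - 6*v^4 - 3*v^3 + 2*v^2 + 1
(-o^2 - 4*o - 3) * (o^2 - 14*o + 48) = -o^4 + 10*o^3 + 5*o^2 - 150*o - 144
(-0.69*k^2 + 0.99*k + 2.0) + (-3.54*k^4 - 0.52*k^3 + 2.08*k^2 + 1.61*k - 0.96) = -3.54*k^4 - 0.52*k^3 + 1.39*k^2 + 2.6*k + 1.04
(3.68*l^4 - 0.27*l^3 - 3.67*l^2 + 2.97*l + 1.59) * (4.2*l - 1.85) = 15.456*l^5 - 7.942*l^4 - 14.9145*l^3 + 19.2635*l^2 + 1.1835*l - 2.9415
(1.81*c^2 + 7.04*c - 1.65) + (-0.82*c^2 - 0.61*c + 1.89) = 0.99*c^2 + 6.43*c + 0.24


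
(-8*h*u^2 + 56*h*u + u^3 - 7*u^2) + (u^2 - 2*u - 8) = -8*h*u^2 + 56*h*u + u^3 - 6*u^2 - 2*u - 8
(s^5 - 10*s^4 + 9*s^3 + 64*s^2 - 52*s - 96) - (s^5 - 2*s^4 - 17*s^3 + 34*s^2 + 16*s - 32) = -8*s^4 + 26*s^3 + 30*s^2 - 68*s - 64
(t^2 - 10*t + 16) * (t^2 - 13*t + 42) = t^4 - 23*t^3 + 188*t^2 - 628*t + 672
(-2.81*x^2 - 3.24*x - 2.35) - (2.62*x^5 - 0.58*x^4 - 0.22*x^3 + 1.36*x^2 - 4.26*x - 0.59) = -2.62*x^5 + 0.58*x^4 + 0.22*x^3 - 4.17*x^2 + 1.02*x - 1.76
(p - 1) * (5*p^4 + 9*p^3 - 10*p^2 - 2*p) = 5*p^5 + 4*p^4 - 19*p^3 + 8*p^2 + 2*p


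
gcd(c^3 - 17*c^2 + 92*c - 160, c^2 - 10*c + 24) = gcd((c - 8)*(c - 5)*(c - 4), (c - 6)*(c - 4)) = c - 4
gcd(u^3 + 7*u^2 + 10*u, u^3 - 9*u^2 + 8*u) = u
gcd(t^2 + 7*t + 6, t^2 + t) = t + 1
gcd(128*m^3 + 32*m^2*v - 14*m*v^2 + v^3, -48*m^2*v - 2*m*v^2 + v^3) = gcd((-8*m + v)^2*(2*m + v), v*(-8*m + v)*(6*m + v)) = -8*m + v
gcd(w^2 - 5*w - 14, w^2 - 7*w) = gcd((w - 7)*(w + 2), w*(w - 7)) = w - 7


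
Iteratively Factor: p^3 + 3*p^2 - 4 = (p - 1)*(p^2 + 4*p + 4) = (p - 1)*(p + 2)*(p + 2)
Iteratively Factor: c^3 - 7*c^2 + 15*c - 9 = (c - 1)*(c^2 - 6*c + 9) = (c - 3)*(c - 1)*(c - 3)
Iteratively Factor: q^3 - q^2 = (q)*(q^2 - q) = q*(q - 1)*(q)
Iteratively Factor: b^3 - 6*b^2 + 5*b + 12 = (b - 4)*(b^2 - 2*b - 3) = (b - 4)*(b + 1)*(b - 3)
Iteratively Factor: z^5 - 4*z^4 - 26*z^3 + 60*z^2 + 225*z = (z + 3)*(z^4 - 7*z^3 - 5*z^2 + 75*z) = (z - 5)*(z + 3)*(z^3 - 2*z^2 - 15*z) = z*(z - 5)*(z + 3)*(z^2 - 2*z - 15) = z*(z - 5)*(z + 3)^2*(z - 5)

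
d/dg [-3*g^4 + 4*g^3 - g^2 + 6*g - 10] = -12*g^3 + 12*g^2 - 2*g + 6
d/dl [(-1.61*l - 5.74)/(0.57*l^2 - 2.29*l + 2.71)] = (0.9177*l^2 + 6.5436*l - 17.5077)/(0.3249*l^4 - 2.6106*l^3 + 8.3335*l^2 - 12.4118*l + 7.3441)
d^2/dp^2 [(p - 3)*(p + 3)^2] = 6*p + 6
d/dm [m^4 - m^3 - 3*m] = 4*m^3 - 3*m^2 - 3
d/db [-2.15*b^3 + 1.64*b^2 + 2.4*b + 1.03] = -6.45*b^2 + 3.28*b + 2.4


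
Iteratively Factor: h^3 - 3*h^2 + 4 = (h - 2)*(h^2 - h - 2) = (h - 2)^2*(h + 1)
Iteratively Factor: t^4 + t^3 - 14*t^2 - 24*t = (t + 2)*(t^3 - t^2 - 12*t) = (t + 2)*(t + 3)*(t^2 - 4*t) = t*(t + 2)*(t + 3)*(t - 4)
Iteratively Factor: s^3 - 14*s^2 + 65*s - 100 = (s - 5)*(s^2 - 9*s + 20) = (s - 5)*(s - 4)*(s - 5)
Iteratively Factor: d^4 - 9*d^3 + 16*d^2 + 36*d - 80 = (d - 4)*(d^3 - 5*d^2 - 4*d + 20) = (d - 4)*(d - 2)*(d^2 - 3*d - 10) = (d - 5)*(d - 4)*(d - 2)*(d + 2)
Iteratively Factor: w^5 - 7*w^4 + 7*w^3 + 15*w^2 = (w)*(w^4 - 7*w^3 + 7*w^2 + 15*w) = w*(w - 5)*(w^3 - 2*w^2 - 3*w) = w*(w - 5)*(w + 1)*(w^2 - 3*w) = w^2*(w - 5)*(w + 1)*(w - 3)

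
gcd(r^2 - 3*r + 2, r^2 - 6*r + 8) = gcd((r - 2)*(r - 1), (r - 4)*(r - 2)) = r - 2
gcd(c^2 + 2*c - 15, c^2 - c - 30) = c + 5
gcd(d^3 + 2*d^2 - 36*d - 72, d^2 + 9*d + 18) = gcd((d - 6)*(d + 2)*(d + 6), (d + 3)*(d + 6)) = d + 6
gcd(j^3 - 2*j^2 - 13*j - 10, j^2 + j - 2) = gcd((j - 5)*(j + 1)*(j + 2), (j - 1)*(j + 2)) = j + 2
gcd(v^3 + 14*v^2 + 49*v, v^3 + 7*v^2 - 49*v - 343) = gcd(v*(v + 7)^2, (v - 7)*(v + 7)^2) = v^2 + 14*v + 49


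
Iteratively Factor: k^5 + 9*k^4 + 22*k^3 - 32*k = (k)*(k^4 + 9*k^3 + 22*k^2 - 32) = k*(k + 2)*(k^3 + 7*k^2 + 8*k - 16) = k*(k + 2)*(k + 4)*(k^2 + 3*k - 4) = k*(k + 2)*(k + 4)^2*(k - 1)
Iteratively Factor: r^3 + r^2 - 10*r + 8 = (r + 4)*(r^2 - 3*r + 2) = (r - 1)*(r + 4)*(r - 2)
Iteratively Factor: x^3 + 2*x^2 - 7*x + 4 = (x - 1)*(x^2 + 3*x - 4) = (x - 1)^2*(x + 4)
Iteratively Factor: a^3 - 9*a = (a + 3)*(a^2 - 3*a) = a*(a + 3)*(a - 3)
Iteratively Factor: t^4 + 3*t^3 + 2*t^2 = (t + 2)*(t^3 + t^2) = (t + 1)*(t + 2)*(t^2) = t*(t + 1)*(t + 2)*(t)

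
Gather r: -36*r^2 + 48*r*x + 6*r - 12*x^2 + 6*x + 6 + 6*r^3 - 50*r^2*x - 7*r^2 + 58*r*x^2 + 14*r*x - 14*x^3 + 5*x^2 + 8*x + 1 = 6*r^3 + r^2*(-50*x - 43) + r*(58*x^2 + 62*x + 6) - 14*x^3 - 7*x^2 + 14*x + 7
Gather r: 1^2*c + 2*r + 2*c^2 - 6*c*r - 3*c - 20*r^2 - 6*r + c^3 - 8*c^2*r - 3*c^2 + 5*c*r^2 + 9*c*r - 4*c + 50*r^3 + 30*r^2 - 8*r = c^3 - c^2 - 6*c + 50*r^3 + r^2*(5*c + 10) + r*(-8*c^2 + 3*c - 12)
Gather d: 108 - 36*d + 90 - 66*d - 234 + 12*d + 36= -90*d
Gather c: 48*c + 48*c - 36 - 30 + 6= 96*c - 60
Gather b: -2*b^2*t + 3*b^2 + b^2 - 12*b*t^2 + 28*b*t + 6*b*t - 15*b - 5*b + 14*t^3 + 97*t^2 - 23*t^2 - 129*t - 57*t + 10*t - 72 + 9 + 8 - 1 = b^2*(4 - 2*t) + b*(-12*t^2 + 34*t - 20) + 14*t^3 + 74*t^2 - 176*t - 56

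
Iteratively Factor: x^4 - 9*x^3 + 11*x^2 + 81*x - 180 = (x - 4)*(x^3 - 5*x^2 - 9*x + 45) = (x - 4)*(x + 3)*(x^2 - 8*x + 15) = (x - 4)*(x - 3)*(x + 3)*(x - 5)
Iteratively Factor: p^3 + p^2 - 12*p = (p - 3)*(p^2 + 4*p) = p*(p - 3)*(p + 4)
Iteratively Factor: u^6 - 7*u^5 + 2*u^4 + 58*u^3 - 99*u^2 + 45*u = (u - 1)*(u^5 - 6*u^4 - 4*u^3 + 54*u^2 - 45*u) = u*(u - 1)*(u^4 - 6*u^3 - 4*u^2 + 54*u - 45) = u*(u - 1)^2*(u^3 - 5*u^2 - 9*u + 45) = u*(u - 3)*(u - 1)^2*(u^2 - 2*u - 15) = u*(u - 3)*(u - 1)^2*(u + 3)*(u - 5)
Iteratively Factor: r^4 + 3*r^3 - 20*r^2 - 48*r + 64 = (r - 1)*(r^3 + 4*r^2 - 16*r - 64) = (r - 1)*(r + 4)*(r^2 - 16) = (r - 1)*(r + 4)^2*(r - 4)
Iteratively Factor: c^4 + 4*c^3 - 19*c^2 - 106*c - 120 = (c + 4)*(c^3 - 19*c - 30) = (c + 3)*(c + 4)*(c^2 - 3*c - 10) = (c + 2)*(c + 3)*(c + 4)*(c - 5)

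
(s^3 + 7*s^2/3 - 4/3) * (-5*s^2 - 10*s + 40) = -5*s^5 - 65*s^4/3 + 50*s^3/3 + 100*s^2 + 40*s/3 - 160/3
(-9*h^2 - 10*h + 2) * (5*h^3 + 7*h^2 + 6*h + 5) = -45*h^5 - 113*h^4 - 114*h^3 - 91*h^2 - 38*h + 10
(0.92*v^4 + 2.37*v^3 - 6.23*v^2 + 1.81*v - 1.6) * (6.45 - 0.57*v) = -0.5244*v^5 + 4.5831*v^4 + 18.8376*v^3 - 41.2152*v^2 + 12.5865*v - 10.32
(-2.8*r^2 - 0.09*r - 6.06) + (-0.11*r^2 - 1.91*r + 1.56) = -2.91*r^2 - 2.0*r - 4.5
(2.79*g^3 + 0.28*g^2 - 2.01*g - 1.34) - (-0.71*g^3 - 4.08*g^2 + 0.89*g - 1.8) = 3.5*g^3 + 4.36*g^2 - 2.9*g + 0.46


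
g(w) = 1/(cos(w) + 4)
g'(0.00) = 0.00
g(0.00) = 0.20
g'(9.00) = 0.04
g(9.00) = 0.32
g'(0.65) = 0.03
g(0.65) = 0.21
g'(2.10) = 0.07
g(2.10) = 0.29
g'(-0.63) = -0.03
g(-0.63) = 0.21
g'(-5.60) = 0.03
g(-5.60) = 0.21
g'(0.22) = 0.01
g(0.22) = 0.20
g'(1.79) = 0.07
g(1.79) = 0.26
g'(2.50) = 0.06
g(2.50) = 0.31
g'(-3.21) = 0.01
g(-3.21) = 0.33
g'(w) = sin(w)/(cos(w) + 4)^2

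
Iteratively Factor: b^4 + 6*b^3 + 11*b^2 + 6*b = (b + 3)*(b^3 + 3*b^2 + 2*b) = (b + 1)*(b + 3)*(b^2 + 2*b) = (b + 1)*(b + 2)*(b + 3)*(b)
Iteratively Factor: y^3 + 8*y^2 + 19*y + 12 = (y + 4)*(y^2 + 4*y + 3) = (y + 3)*(y + 4)*(y + 1)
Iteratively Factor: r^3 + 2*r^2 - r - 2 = (r - 1)*(r^2 + 3*r + 2) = (r - 1)*(r + 2)*(r + 1)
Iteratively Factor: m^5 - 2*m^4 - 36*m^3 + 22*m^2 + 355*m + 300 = (m + 3)*(m^4 - 5*m^3 - 21*m^2 + 85*m + 100) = (m + 3)*(m + 4)*(m^3 - 9*m^2 + 15*m + 25) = (m + 1)*(m + 3)*(m + 4)*(m^2 - 10*m + 25) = (m - 5)*(m + 1)*(m + 3)*(m + 4)*(m - 5)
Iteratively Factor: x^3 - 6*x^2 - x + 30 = (x - 3)*(x^2 - 3*x - 10) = (x - 5)*(x - 3)*(x + 2)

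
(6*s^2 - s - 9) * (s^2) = 6*s^4 - s^3 - 9*s^2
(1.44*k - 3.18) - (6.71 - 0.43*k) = 1.87*k - 9.89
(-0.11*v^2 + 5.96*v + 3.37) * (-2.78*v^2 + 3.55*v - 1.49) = 0.3058*v^4 - 16.9593*v^3 + 11.9533*v^2 + 3.0831*v - 5.0213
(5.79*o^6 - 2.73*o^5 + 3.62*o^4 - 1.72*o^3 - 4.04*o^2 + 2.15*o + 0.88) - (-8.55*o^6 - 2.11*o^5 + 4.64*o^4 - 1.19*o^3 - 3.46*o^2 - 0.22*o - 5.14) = 14.34*o^6 - 0.62*o^5 - 1.02*o^4 - 0.53*o^3 - 0.58*o^2 + 2.37*o + 6.02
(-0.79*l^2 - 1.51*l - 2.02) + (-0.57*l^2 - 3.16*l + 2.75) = -1.36*l^2 - 4.67*l + 0.73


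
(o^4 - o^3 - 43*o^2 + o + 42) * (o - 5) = o^5 - 6*o^4 - 38*o^3 + 216*o^2 + 37*o - 210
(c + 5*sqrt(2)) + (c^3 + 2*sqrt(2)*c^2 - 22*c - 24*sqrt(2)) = c^3 + 2*sqrt(2)*c^2 - 21*c - 19*sqrt(2)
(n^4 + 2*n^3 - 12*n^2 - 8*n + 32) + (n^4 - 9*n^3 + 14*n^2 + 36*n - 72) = 2*n^4 - 7*n^3 + 2*n^2 + 28*n - 40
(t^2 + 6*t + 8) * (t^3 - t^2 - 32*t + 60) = t^5 + 5*t^4 - 30*t^3 - 140*t^2 + 104*t + 480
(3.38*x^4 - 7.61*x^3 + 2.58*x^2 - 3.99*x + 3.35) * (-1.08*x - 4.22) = -3.6504*x^5 - 6.0448*x^4 + 29.3278*x^3 - 6.5784*x^2 + 13.2198*x - 14.137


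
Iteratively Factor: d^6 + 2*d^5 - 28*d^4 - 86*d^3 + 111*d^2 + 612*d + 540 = (d - 5)*(d^5 + 7*d^4 + 7*d^3 - 51*d^2 - 144*d - 108) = (d - 5)*(d + 2)*(d^4 + 5*d^3 - 3*d^2 - 45*d - 54) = (d - 5)*(d - 3)*(d + 2)*(d^3 + 8*d^2 + 21*d + 18) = (d - 5)*(d - 3)*(d + 2)*(d + 3)*(d^2 + 5*d + 6) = (d - 5)*(d - 3)*(d + 2)^2*(d + 3)*(d + 3)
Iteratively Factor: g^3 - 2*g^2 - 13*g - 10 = (g + 2)*(g^2 - 4*g - 5) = (g + 1)*(g + 2)*(g - 5)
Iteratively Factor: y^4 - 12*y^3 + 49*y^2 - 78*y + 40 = (y - 1)*(y^3 - 11*y^2 + 38*y - 40) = (y - 2)*(y - 1)*(y^2 - 9*y + 20) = (y - 4)*(y - 2)*(y - 1)*(y - 5)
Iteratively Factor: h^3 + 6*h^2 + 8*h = (h + 4)*(h^2 + 2*h) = h*(h + 4)*(h + 2)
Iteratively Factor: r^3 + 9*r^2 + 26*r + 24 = (r + 2)*(r^2 + 7*r + 12) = (r + 2)*(r + 3)*(r + 4)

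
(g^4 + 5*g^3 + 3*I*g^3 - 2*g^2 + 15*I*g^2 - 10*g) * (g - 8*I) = g^5 + 5*g^4 - 5*I*g^4 + 22*g^3 - 25*I*g^3 + 110*g^2 + 16*I*g^2 + 80*I*g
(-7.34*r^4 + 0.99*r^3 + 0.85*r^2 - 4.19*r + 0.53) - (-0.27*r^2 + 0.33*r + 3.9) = -7.34*r^4 + 0.99*r^3 + 1.12*r^2 - 4.52*r - 3.37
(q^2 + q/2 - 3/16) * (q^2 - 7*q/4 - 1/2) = q^4 - 5*q^3/4 - 25*q^2/16 + 5*q/64 + 3/32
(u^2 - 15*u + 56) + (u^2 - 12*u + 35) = 2*u^2 - 27*u + 91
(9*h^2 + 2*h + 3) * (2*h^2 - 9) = 18*h^4 + 4*h^3 - 75*h^2 - 18*h - 27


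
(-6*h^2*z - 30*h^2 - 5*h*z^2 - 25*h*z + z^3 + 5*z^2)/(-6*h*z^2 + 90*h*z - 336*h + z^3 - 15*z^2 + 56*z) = (h*z + 5*h + z^2 + 5*z)/(z^2 - 15*z + 56)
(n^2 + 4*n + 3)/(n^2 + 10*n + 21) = (n + 1)/(n + 7)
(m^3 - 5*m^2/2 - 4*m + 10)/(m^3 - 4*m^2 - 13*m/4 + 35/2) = 2*(m - 2)/(2*m - 7)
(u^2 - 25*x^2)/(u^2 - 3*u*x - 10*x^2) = (u + 5*x)/(u + 2*x)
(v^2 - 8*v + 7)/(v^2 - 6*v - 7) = (v - 1)/(v + 1)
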